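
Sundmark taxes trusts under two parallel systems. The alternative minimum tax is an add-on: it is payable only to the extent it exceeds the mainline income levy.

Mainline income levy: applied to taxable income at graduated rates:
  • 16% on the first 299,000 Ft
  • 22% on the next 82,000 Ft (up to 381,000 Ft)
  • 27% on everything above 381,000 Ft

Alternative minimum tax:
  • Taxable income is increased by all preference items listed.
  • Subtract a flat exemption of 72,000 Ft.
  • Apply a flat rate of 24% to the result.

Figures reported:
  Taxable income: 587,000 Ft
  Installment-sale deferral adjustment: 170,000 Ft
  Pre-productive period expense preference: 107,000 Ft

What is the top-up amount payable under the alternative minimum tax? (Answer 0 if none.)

68,580 Ft

Alternative minimum tax:
  Adjusted income: 587,000 Ft + 170,000 Ft + 107,000 Ft = 864,000 Ft
  Less exemption 72,000 Ft → base 792,000 Ft
  792,000 Ft × 24% = 190,080 Ft

Mainline income levy:
  299,000 Ft × 16% = 47,840 Ft
  82,000 Ft × 22% = 18,040 Ft
  206,000 Ft × 27% = 55,620 Ft
  → 121,500 Ft

Excess of alternative minimum tax over mainline income levy: 190,080 Ft − 121,500 Ft = 68,580 Ft.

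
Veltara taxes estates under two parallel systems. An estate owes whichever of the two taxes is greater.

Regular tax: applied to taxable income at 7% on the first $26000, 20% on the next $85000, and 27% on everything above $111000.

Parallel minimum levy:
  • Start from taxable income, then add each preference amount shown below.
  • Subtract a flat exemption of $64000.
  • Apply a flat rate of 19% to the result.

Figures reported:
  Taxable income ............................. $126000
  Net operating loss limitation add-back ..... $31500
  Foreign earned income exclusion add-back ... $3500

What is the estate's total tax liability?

$22870

Parallel minimum levy:
  Adjusted income: $126000 + $31500 + $3500 = $161000
  Less exemption $64000 → base $97000
  $97000 × 19% = $18430

Regular tax:
  $26000 × 7% = $1820
  $85000 × 20% = $17000
  $15000 × 27% = $4050
  → $22870

$22870 > $18430, so the regular tax governs.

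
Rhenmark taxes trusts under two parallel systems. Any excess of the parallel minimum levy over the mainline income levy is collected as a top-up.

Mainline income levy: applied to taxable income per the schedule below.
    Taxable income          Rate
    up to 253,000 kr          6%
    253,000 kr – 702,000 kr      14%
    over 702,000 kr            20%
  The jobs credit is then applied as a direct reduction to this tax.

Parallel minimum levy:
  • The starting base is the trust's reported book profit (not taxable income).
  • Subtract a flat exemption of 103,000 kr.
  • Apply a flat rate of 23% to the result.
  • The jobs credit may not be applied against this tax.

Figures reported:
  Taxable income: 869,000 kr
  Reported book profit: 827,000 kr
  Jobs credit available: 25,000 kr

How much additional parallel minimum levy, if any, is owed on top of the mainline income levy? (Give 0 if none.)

Parallel minimum levy:
  Base (reported book profit): 827,000 kr
  Less exemption 103,000 kr → base 724,000 kr
  724,000 kr × 23% = 166,520 kr

Mainline income levy:
  253,000 kr × 6% = 15,180 kr
  449,000 kr × 14% = 62,860 kr
  167,000 kr × 20% = 33,400 kr
  → 111,440 kr
  Less jobs credit 25,000 kr → 86,440 kr

Excess of parallel minimum levy over mainline income levy: 166,520 kr − 86,440 kr = 80,080 kr.

80,080 kr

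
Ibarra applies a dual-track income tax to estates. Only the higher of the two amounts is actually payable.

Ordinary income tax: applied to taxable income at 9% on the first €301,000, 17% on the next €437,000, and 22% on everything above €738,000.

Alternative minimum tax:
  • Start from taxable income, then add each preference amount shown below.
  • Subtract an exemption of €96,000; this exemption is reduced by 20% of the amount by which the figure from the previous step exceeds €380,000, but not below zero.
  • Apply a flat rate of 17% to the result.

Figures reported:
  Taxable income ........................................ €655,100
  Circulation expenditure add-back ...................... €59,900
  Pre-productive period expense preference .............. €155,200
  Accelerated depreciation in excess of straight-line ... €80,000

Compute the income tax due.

Ordinary income tax:
  €301,000 × 9% = €27,090
  €354,100 × 17% = €60,197
  → €87,287

Alternative minimum tax:
  Adjusted income: €655,100 + €59,900 + €155,200 + €80,000 = €950,200
  Exemption: 20% × (€950,200 − €380,000) = €114,040 ≥ €96,000, so the exemption is fully phased out
  Base: €950,200 − €0 = €950,200
  €950,200 × 17% = €161,534

€161,534 > €87,287, so the alternative minimum tax is the binding amount.

€161,534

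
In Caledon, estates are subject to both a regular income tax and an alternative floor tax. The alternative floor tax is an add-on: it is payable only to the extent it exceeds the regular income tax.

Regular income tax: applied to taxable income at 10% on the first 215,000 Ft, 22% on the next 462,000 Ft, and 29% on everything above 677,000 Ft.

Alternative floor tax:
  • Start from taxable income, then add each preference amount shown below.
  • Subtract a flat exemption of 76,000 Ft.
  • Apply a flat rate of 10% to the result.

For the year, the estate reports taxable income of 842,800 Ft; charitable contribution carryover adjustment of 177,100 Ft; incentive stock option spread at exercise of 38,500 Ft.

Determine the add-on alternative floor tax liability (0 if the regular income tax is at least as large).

0 Ft

Regular income tax:
  215,000 Ft × 10% = 21,500 Ft
  462,000 Ft × 22% = 101,640 Ft
  165,800 Ft × 29% = 48,082 Ft
  → 171,222 Ft

Alternative floor tax:
  Adjusted income: 842,800 Ft + 177,100 Ft + 38,500 Ft = 1,058,400 Ft
  Less exemption 76,000 Ft → base 982,400 Ft
  982,400 Ft × 10% = 98,240 Ft

98,240 Ft ≤ 171,222 Ft, so no add-on is due.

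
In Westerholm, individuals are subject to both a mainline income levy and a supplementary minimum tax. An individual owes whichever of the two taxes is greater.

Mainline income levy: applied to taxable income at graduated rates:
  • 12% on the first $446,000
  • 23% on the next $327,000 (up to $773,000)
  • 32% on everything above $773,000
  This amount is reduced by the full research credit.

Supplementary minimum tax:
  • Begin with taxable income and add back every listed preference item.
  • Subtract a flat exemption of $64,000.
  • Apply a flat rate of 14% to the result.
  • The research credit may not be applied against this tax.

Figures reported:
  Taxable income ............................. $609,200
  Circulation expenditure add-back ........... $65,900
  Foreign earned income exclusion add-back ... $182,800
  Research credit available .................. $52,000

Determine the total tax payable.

$111,146

Mainline income levy:
  $446,000 × 12% = $53,520
  $163,200 × 23% = $37,536
  → $91,056
  Less research credit $52,000 → $39,056

Supplementary minimum tax:
  Adjusted income: $609,200 + $65,900 + $182,800 = $857,900
  Less exemption $64,000 → base $793,900
  $793,900 × 14% = $111,146

$111,146 > $39,056, so the supplementary minimum tax is the binding amount.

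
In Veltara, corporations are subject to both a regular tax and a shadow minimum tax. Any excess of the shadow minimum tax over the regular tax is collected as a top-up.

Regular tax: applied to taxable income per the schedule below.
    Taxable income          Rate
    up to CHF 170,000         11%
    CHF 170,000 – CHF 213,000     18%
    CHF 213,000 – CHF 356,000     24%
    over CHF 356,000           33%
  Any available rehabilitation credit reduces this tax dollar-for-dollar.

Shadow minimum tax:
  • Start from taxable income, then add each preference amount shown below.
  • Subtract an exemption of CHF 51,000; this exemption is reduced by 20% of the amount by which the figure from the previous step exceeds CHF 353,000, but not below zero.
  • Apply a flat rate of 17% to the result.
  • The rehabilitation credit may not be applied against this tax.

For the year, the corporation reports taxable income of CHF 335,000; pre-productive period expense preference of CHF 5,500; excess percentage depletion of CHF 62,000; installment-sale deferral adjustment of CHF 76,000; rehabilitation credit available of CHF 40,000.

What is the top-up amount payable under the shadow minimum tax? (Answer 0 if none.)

Shadow minimum tax:
  Adjusted income: CHF 335,000 + CHF 5,500 + CHF 62,000 + CHF 76,000 = CHF 478,500
  Exemption: CHF 51,000 − 20% × (CHF 478,500 − CHF 353,000) = CHF 51,000 − CHF 25,100 = CHF 25,900
  Base: CHF 478,500 − CHF 25,900 = CHF 452,600
  CHF 452,600 × 17% = CHF 76,942

Regular tax:
  CHF 170,000 × 11% = CHF 18,700
  CHF 43,000 × 18% = CHF 7,740
  CHF 122,000 × 24% = CHF 29,280
  → CHF 55,720
  Less rehabilitation credit CHF 40,000 → CHF 15,720

Excess of shadow minimum tax over regular tax: CHF 76,942 − CHF 15,720 = CHF 61,222.

CHF 61,222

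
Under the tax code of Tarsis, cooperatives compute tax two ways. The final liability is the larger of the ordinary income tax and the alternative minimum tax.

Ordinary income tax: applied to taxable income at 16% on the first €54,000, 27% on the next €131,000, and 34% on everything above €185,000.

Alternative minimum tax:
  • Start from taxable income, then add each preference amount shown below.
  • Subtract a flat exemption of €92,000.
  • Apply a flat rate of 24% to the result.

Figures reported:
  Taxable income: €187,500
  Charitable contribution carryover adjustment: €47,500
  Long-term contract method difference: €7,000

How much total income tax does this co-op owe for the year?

€44,860

Alternative minimum tax:
  Adjusted income: €187,500 + €47,500 + €7,000 = €242,000
  Less exemption €92,000 → base €150,000
  €150,000 × 24% = €36,000

Ordinary income tax:
  €54,000 × 16% = €8,640
  €131,000 × 27% = €35,370
  €2,500 × 34% = €850
  → €44,860

€44,860 > €36,000, so the ordinary income tax governs.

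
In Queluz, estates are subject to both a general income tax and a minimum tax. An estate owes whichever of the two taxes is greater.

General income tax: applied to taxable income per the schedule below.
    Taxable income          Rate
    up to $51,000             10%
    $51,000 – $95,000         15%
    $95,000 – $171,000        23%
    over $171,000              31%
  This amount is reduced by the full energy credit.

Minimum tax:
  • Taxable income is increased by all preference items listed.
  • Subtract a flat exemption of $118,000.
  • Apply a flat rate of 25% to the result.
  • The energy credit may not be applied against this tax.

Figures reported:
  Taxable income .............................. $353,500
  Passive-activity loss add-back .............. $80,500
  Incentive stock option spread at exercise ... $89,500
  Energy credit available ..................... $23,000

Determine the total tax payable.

Minimum tax:
  Adjusted income: $353,500 + $80,500 + $89,500 = $523,500
  Less exemption $118,000 → base $405,500
  $405,500 × 25% = $101,375

General income tax:
  $51,000 × 10% = $5,100
  $44,000 × 15% = $6,600
  $76,000 × 23% = $17,480
  $182,500 × 31% = $56,575
  → $85,755
  Less energy credit $23,000 → $62,755

$101,375 > $62,755, so the minimum tax is the binding amount.

$101,375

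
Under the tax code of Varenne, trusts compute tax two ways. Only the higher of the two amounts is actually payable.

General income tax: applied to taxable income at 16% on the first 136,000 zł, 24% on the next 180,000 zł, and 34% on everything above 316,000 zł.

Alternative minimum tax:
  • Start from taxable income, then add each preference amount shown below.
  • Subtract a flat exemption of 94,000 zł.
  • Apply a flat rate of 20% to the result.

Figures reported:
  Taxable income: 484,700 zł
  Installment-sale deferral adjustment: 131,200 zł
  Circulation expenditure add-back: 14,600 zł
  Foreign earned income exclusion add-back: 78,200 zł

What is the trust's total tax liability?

122,940 zł

General income tax:
  136,000 zł × 16% = 21,760 zł
  180,000 zł × 24% = 43,200 zł
  168,700 zł × 34% = 57,358 zł
  → 122,318 zł

Alternative minimum tax:
  Adjusted income: 484,700 zł + 131,200 zł + 14,600 zł + 78,200 zł = 708,700 zł
  Less exemption 94,000 zł → base 614,700 zł
  614,700 zł × 20% = 122,940 zł

122,940 zł > 122,318 zł, so the alternative minimum tax is the binding amount.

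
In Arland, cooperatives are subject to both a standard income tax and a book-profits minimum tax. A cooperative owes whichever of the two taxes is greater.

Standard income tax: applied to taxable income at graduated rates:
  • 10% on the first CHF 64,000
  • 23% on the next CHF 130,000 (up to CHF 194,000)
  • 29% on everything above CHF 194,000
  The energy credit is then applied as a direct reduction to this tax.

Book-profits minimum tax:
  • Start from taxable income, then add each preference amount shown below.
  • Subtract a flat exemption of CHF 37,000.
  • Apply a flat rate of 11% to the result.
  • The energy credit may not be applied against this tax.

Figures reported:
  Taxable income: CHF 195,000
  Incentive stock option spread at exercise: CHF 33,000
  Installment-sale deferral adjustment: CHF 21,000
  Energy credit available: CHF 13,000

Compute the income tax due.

CHF 23,590

Standard income tax:
  CHF 64,000 × 10% = CHF 6,400
  CHF 130,000 × 23% = CHF 29,900
  CHF 1,000 × 29% = CHF 290
  → CHF 36,590
  Less energy credit CHF 13,000 → CHF 23,590

Book-profits minimum tax:
  Adjusted income: CHF 195,000 + CHF 33,000 + CHF 21,000 = CHF 249,000
  Less exemption CHF 37,000 → base CHF 212,000
  CHF 212,000 × 11% = CHF 23,320

CHF 23,590 > CHF 23,320, so the standard income tax governs.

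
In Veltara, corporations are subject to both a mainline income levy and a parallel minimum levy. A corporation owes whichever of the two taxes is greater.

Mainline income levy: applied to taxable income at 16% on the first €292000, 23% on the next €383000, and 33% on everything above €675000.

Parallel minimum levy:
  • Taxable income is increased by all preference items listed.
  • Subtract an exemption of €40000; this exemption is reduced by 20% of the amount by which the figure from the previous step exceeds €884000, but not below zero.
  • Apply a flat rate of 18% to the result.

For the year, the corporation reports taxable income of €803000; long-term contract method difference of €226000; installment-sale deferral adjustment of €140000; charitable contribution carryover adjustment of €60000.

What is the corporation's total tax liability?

€221220

Parallel minimum levy:
  Adjusted income: €803000 + €226000 + €140000 + €60000 = €1229000
  Exemption: 20% × (€1229000 − €884000) = €69000 ≥ €40000, so the exemption is fully phased out
  Base: €1229000 − €0 = €1229000
  €1229000 × 18% = €221220

Mainline income levy:
  €292000 × 16% = €46720
  €383000 × 23% = €88090
  €128000 × 33% = €42240
  → €177050

€221220 > €177050, so the parallel minimum levy is the binding amount.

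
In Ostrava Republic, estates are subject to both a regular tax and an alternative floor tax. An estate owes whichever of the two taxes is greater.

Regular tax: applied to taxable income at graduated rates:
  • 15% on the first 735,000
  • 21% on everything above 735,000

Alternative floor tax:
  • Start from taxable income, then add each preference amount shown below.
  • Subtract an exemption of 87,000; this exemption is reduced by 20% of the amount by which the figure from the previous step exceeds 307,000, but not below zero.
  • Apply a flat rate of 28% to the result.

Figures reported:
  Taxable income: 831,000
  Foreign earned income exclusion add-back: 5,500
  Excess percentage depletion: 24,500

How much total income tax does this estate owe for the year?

241,080

Alternative floor tax:
  Adjusted income: 831,000 + 5,500 + 24,500 = 861,000
  Exemption: 20% × (861,000 − 307,000) = 110,800 ≥ 87,000, so the exemption is fully phased out
  Base: 861,000 − 0 = 861,000
  861,000 × 28% = 241,080

Regular tax:
  735,000 × 15% = 110,250
  96,000 × 21% = 20,160
  → 130,410

241,080 > 130,410, so the alternative floor tax is the binding amount.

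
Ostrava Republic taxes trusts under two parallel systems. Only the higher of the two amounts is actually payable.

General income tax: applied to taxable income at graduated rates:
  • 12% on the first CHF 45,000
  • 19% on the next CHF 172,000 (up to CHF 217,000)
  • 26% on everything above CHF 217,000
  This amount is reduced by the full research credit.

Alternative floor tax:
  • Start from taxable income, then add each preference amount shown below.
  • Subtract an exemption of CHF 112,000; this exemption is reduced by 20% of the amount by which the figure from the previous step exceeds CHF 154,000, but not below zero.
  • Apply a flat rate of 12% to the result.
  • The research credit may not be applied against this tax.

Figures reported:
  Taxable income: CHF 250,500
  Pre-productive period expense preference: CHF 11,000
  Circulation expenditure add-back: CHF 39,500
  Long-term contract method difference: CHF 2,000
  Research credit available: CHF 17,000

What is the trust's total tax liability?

General income tax:
  CHF 45,000 × 12% = CHF 5,400
  CHF 172,000 × 19% = CHF 32,680
  CHF 33,500 × 26% = CHF 8,710
  → CHF 46,790
  Less research credit CHF 17,000 → CHF 29,790

Alternative floor tax:
  Adjusted income: CHF 250,500 + CHF 11,000 + CHF 39,500 + CHF 2,000 = CHF 303,000
  Exemption: CHF 112,000 − 20% × (CHF 303,000 − CHF 154,000) = CHF 112,000 − CHF 29,800 = CHF 82,200
  Base: CHF 303,000 − CHF 82,200 = CHF 220,800
  CHF 220,800 × 12% = CHF 26,496

CHF 29,790 > CHF 26,496, so the general income tax governs.

CHF 29,790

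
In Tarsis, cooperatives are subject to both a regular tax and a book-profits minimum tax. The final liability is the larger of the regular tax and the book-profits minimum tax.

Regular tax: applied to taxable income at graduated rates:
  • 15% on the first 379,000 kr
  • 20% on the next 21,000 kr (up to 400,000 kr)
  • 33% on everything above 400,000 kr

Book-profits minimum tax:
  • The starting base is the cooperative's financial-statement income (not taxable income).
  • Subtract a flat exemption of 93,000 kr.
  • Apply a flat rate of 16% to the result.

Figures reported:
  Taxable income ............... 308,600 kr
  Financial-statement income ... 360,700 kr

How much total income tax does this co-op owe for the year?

46,290 kr

Regular tax:
  308,600 kr × 15% = 46,290 kr

Book-profits minimum tax:
  Base (financial-statement income): 360,700 kr
  Less exemption 93,000 kr → base 267,700 kr
  267,700 kr × 16% = 42,832 kr

46,290 kr > 42,832 kr, so the regular tax governs.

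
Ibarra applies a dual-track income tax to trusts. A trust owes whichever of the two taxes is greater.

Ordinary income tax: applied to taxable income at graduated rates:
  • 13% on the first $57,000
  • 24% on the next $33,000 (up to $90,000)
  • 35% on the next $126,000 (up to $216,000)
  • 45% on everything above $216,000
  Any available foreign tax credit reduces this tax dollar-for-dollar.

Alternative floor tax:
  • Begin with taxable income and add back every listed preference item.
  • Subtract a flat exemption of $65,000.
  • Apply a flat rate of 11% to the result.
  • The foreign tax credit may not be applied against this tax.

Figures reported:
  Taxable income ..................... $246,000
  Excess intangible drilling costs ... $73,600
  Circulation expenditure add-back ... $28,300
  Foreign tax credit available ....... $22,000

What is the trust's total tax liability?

$50,930

Ordinary income tax:
  $57,000 × 13% = $7,410
  $33,000 × 24% = $7,920
  $126,000 × 35% = $44,100
  $30,000 × 45% = $13,500
  → $72,930
  Less foreign tax credit $22,000 → $50,930

Alternative floor tax:
  Adjusted income: $246,000 + $73,600 + $28,300 = $347,900
  Less exemption $65,000 → base $282,900
  $282,900 × 11% = $31,119

$50,930 > $31,119, so the ordinary income tax governs.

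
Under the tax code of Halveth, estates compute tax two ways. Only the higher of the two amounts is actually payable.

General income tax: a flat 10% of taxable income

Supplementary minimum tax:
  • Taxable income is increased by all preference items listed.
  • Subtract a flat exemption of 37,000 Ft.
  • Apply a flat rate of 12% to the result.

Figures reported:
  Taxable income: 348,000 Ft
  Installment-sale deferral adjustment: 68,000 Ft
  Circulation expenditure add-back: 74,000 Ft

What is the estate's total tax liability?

Supplementary minimum tax:
  Adjusted income: 348,000 Ft + 68,000 Ft + 74,000 Ft = 490,000 Ft
  Less exemption 37,000 Ft → base 453,000 Ft
  453,000 Ft × 12% = 54,360 Ft

General income tax:
  348,000 Ft × 10% = 34,800 Ft

54,360 Ft > 34,800 Ft, so the supplementary minimum tax is the binding amount.

54,360 Ft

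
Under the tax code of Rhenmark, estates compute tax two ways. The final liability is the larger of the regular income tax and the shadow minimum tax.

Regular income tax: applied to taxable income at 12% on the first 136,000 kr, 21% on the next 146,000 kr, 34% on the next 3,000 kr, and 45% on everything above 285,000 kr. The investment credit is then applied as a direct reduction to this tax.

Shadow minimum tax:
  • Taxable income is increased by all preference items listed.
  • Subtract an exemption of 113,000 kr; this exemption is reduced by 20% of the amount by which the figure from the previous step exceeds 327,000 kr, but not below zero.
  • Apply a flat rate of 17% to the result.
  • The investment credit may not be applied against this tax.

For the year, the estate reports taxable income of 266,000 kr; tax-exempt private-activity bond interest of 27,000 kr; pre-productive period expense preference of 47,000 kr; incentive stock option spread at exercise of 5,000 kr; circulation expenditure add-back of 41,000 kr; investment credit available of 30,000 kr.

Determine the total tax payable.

48,416 kr

Regular income tax:
  136,000 kr × 12% = 16,320 kr
  130,000 kr × 21% = 27,300 kr
  → 43,620 kr
  Less investment credit 30,000 kr → 13,620 kr

Shadow minimum tax:
  Adjusted income: 266,000 kr + 27,000 kr + 47,000 kr + 5,000 kr + 41,000 kr = 386,000 kr
  Exemption: 113,000 kr − 20% × (386,000 kr − 327,000 kr) = 113,000 kr − 11,800 kr = 101,200 kr
  Base: 386,000 kr − 101,200 kr = 284,800 kr
  284,800 kr × 17% = 48,416 kr

48,416 kr > 13,620 kr, so the shadow minimum tax is the binding amount.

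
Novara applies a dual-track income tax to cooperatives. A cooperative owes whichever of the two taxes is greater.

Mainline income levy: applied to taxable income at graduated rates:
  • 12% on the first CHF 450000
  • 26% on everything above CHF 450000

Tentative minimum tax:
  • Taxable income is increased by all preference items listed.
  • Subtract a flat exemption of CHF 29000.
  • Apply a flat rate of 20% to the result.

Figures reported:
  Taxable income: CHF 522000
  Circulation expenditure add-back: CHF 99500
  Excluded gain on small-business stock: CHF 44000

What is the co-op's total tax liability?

Tentative minimum tax:
  Adjusted income: CHF 522000 + CHF 99500 + CHF 44000 = CHF 665500
  Less exemption CHF 29000 → base CHF 636500
  CHF 636500 × 20% = CHF 127300

Mainline income levy:
  CHF 450000 × 12% = CHF 54000
  CHF 72000 × 26% = CHF 18720
  → CHF 72720

CHF 127300 > CHF 72720, so the tentative minimum tax is the binding amount.

CHF 127300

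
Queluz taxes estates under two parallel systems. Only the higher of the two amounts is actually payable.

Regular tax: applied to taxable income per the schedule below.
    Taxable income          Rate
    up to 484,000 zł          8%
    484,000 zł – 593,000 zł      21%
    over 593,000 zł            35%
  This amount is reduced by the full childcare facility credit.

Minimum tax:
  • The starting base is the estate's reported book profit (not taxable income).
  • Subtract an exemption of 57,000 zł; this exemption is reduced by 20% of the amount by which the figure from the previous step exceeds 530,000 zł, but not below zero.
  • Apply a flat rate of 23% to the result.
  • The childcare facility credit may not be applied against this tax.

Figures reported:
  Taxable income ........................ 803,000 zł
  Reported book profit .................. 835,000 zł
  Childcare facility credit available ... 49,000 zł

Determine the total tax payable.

192,050 zł

Minimum tax:
  Base (reported book profit): 835,000 zł
  Exemption: 20% × (835,000 zł − 530,000 zł) = 61,000 zł ≥ 57,000 zł, so the exemption is fully phased out
  Base: 835,000 zł − 0 zł = 835,000 zł
  835,000 zł × 23% = 192,050 zł

Regular tax:
  484,000 zł × 8% = 38,720 zł
  109,000 zł × 21% = 22,890 zł
  210,000 zł × 35% = 73,500 zł
  → 135,110 zł
  Less childcare facility credit 49,000 zł → 86,110 zł

192,050 zł > 86,110 zł, so the minimum tax is the binding amount.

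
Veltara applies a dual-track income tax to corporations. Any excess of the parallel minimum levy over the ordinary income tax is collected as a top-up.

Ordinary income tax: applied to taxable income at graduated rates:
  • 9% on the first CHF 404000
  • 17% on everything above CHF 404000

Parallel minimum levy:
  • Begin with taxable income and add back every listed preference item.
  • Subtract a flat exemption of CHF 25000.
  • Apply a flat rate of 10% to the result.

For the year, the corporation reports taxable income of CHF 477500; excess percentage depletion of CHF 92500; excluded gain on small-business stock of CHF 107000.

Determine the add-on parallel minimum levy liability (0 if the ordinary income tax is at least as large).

CHF 16345

Ordinary income tax:
  CHF 404000 × 9% = CHF 36360
  CHF 73500 × 17% = CHF 12495
  → CHF 48855

Parallel minimum levy:
  Adjusted income: CHF 477500 + CHF 92500 + CHF 107000 = CHF 677000
  Less exemption CHF 25000 → base CHF 652000
  CHF 652000 × 10% = CHF 65200

Excess of parallel minimum levy over ordinary income tax: CHF 65200 − CHF 48855 = CHF 16345.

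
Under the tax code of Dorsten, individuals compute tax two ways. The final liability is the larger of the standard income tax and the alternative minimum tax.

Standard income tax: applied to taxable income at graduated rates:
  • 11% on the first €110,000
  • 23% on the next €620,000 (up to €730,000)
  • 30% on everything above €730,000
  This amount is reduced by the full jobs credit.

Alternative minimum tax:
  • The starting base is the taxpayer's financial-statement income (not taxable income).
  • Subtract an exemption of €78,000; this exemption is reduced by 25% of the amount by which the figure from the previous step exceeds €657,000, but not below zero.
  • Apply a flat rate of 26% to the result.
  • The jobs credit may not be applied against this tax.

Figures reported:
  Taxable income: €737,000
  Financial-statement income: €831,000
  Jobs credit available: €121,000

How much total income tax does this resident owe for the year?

Standard income tax:
  €110,000 × 11% = €12,100
  €620,000 × 23% = €142,600
  €7,000 × 30% = €2,100
  → €156,800
  Less jobs credit €121,000 → €35,800

Alternative minimum tax:
  Base (financial-statement income): €831,000
  Exemption: €78,000 − 25% × (€831,000 − €657,000) = €78,000 − €43,500 = €34,500
  Base: €831,000 − €34,500 = €796,500
  €796,500 × 26% = €207,090

€207,090 > €35,800, so the alternative minimum tax is the binding amount.

€207,090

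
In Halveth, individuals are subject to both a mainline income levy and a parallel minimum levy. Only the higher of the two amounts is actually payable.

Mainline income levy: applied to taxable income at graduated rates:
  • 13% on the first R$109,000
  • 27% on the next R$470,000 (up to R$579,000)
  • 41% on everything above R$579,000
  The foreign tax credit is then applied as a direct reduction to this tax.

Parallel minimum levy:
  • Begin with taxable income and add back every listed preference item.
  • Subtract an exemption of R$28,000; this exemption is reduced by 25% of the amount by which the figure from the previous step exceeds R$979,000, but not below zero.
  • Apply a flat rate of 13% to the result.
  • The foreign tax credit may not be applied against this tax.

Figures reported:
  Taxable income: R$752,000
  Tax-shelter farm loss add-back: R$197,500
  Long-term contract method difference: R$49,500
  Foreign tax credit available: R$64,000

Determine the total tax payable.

Parallel minimum levy:
  Adjusted income: R$752,000 + R$197,500 + R$49,500 = R$999,000
  Exemption: R$28,000 − 25% × (R$999,000 − R$979,000) = R$28,000 − R$5,000 = R$23,000
  Base: R$999,000 − R$23,000 = R$976,000
  R$976,000 × 13% = R$126,880

Mainline income levy:
  R$109,000 × 13% = R$14,170
  R$470,000 × 27% = R$126,900
  R$173,000 × 41% = R$70,930
  → R$212,000
  Less foreign tax credit R$64,000 → R$148,000

R$148,000 > R$126,880, so the mainline income levy governs.

R$148,000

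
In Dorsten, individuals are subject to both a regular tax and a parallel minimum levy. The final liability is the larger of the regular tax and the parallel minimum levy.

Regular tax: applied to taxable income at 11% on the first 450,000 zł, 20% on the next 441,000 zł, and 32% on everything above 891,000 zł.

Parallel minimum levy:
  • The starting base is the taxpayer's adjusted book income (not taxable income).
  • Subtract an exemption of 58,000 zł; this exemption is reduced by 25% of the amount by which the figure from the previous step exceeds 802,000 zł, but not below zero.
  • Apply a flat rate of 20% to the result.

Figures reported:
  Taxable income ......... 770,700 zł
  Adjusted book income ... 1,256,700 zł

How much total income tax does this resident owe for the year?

251,340 zł

Parallel minimum levy:
  Base (adjusted book income): 1,256,700 zł
  Exemption: 25% × (1,256,700 zł − 802,000 zł) = 113,675 zł ≥ 58,000 zł, so the exemption is fully phased out
  Base: 1,256,700 zł − 0 zł = 1,256,700 zł
  1,256,700 zł × 20% = 251,340 zł

Regular tax:
  450,000 zł × 11% = 49,500 zł
  320,700 zł × 20% = 64,140 zł
  → 113,640 zł

251,340 zł > 113,640 zł, so the parallel minimum levy is the binding amount.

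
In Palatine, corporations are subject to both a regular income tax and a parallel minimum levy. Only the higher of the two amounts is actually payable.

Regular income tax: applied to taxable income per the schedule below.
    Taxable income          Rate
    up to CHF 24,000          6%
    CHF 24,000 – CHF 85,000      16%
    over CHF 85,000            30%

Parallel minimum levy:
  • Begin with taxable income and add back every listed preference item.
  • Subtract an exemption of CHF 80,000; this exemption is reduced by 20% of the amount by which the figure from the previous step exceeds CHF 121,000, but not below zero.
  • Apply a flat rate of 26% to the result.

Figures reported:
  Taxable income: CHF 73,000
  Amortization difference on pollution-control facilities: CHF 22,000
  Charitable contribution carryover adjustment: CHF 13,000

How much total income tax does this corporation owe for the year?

Parallel minimum levy:
  Adjusted income: CHF 73,000 + CHF 22,000 + CHF 13,000 = CHF 108,000
  Exemption: CHF 108,000 ≤ CHF 121,000, so full CHF 80,000 applies
  Base: CHF 108,000 − CHF 80,000 = CHF 28,000
  CHF 28,000 × 26% = CHF 7,280

Regular income tax:
  CHF 24,000 × 6% = CHF 1,440
  CHF 49,000 × 16% = CHF 7,840
  → CHF 9,280

CHF 9,280 > CHF 7,280, so the regular income tax governs.

CHF 9,280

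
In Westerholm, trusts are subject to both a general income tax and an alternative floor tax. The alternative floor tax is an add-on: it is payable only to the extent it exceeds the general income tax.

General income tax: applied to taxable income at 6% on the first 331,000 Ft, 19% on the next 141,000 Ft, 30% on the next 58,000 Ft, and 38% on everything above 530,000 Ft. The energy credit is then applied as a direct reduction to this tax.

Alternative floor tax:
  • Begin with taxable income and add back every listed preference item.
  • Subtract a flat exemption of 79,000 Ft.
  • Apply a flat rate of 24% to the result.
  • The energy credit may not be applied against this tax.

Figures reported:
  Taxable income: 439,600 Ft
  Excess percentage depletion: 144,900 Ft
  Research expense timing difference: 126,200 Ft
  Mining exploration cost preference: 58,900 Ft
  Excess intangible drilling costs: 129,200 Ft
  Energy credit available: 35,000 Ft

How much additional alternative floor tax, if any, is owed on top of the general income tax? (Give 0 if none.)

191,258 Ft

General income tax:
  331,000 Ft × 6% = 19,860 Ft
  108,600 Ft × 19% = 20,634 Ft
  → 40,494 Ft
  Less energy credit 35,000 Ft → 5,494 Ft

Alternative floor tax:
  Adjusted income: 439,600 Ft + 144,900 Ft + 126,200 Ft + 58,900 Ft + 129,200 Ft = 898,800 Ft
  Less exemption 79,000 Ft → base 819,800 Ft
  819,800 Ft × 24% = 196,752 Ft

Excess of alternative floor tax over general income tax: 196,752 Ft − 5,494 Ft = 191,258 Ft.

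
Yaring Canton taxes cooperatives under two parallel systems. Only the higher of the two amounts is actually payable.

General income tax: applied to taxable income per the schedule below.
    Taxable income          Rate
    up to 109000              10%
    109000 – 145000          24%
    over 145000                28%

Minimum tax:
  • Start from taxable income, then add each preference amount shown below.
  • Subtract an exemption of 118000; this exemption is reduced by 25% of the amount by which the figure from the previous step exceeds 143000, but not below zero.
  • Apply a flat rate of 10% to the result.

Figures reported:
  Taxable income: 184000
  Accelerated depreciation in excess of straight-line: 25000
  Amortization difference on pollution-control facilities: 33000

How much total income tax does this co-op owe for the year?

General income tax:
  109000 × 10% = 10900
  36000 × 24% = 8640
  39000 × 28% = 10920
  → 30460

Minimum tax:
  Adjusted income: 184000 + 25000 + 33000 = 242000
  Exemption: 118000 − 25% × (242000 − 143000) = 118000 − 24750 = 93250
  Base: 242000 − 93250 = 148750
  148750 × 10% = 14875

30460 > 14875, so the general income tax governs.

30460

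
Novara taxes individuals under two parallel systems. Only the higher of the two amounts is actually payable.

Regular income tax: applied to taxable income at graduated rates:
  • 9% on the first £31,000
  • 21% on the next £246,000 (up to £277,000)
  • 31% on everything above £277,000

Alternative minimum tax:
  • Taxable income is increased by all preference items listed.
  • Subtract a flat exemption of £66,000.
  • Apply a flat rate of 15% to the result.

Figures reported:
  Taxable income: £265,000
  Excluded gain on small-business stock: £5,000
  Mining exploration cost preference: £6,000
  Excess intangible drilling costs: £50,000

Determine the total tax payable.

£51,930

Regular income tax:
  £31,000 × 9% = £2,790
  £234,000 × 21% = £49,140
  → £51,930

Alternative minimum tax:
  Adjusted income: £265,000 + £5,000 + £6,000 + £50,000 = £326,000
  Less exemption £66,000 → base £260,000
  £260,000 × 15% = £39,000

£51,930 > £39,000, so the regular income tax governs.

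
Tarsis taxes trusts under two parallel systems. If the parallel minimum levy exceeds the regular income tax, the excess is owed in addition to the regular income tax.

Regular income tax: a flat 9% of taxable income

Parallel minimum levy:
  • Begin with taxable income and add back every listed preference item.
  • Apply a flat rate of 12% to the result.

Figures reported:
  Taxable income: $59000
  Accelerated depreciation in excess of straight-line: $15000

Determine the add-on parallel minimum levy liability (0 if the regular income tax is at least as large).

Parallel minimum levy:
  Adjusted income: $59000 + $15000 = $74000
  $74000 × 12% = $8880

Regular income tax:
  $59000 × 9% = $5310

Excess of parallel minimum levy over regular income tax: $8880 − $5310 = $3570.

$3570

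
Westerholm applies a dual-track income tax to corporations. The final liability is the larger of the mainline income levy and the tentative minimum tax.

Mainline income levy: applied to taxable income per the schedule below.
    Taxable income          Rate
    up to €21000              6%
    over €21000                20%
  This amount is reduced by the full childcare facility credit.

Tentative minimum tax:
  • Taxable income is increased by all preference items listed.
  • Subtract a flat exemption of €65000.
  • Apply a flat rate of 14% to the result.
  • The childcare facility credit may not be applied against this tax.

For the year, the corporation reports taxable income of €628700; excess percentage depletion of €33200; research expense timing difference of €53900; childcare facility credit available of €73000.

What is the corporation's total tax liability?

€91112

Tentative minimum tax:
  Adjusted income: €628700 + €33200 + €53900 = €715800
  Less exemption €65000 → base €650800
  €650800 × 14% = €91112

Mainline income levy:
  €21000 × 6% = €1260
  €607700 × 20% = €121540
  → €122800
  Less childcare facility credit €73000 → €49800

€91112 > €49800, so the tentative minimum tax is the binding amount.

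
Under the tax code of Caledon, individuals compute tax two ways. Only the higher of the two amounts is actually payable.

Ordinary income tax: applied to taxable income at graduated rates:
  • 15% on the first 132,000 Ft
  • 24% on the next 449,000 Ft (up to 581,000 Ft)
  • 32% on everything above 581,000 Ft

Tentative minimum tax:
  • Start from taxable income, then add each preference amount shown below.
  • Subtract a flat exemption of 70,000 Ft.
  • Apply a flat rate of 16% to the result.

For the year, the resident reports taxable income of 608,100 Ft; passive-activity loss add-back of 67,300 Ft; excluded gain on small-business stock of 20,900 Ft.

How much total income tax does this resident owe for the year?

136,232 Ft

Tentative minimum tax:
  Adjusted income: 608,100 Ft + 67,300 Ft + 20,900 Ft = 696,300 Ft
  Less exemption 70,000 Ft → base 626,300 Ft
  626,300 Ft × 16% = 100,208 Ft

Ordinary income tax:
  132,000 Ft × 15% = 19,800 Ft
  449,000 Ft × 24% = 107,760 Ft
  27,100 Ft × 32% = 8,672 Ft
  → 136,232 Ft

136,232 Ft > 100,208 Ft, so the ordinary income tax governs.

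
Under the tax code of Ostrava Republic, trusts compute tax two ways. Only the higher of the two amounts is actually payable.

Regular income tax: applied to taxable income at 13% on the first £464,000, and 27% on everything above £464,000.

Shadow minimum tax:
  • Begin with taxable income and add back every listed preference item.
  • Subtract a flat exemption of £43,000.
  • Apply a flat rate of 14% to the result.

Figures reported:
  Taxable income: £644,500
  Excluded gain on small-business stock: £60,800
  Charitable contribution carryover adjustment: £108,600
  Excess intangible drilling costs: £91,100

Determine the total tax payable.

Regular income tax:
  £464,000 × 13% = £60,320
  £180,500 × 27% = £48,735
  → £109,055

Shadow minimum tax:
  Adjusted income: £644,500 + £60,800 + £108,600 + £91,100 = £905,000
  Less exemption £43,000 → base £862,000
  £862,000 × 14% = £120,680

£120,680 > £109,055, so the shadow minimum tax is the binding amount.

£120,680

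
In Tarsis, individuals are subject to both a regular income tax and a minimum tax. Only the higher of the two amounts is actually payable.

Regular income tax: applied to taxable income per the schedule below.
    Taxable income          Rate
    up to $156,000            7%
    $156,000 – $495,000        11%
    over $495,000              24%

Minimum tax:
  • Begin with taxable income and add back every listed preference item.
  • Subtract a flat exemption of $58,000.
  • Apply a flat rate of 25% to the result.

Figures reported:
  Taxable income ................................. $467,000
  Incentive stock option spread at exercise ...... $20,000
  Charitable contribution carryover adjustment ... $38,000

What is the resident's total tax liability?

Minimum tax:
  Adjusted income: $467,000 + $20,000 + $38,000 = $525,000
  Less exemption $58,000 → base $467,000
  $467,000 × 25% = $116,750

Regular income tax:
  $156,000 × 7% = $10,920
  $311,000 × 11% = $34,210
  → $45,130

$116,750 > $45,130, so the minimum tax is the binding amount.

$116,750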